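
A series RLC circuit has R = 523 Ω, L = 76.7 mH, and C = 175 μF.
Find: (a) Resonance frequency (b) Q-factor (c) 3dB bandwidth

Step 1 — Resonance condition Im(Z)=0 gives ω₀ = 1/√(LC).
Step 2 — ω₀ = 1/√(0.0767·0.000175) = 273 rad/s.
Step 3 — f₀ = ω₀/(2π) = 43.44 Hz.
Step 4 — Series Q: Q = ω₀L/R = 273·0.0767/523 = 0.04003.
Step 5 — 3dB bandwidth: Δω = ω₀/Q = 6819 rad/s; BW = Δω/(2π) = 1085 Hz.

(a) f₀ = 43.44 Hz  (b) Q = 0.04003  (c) BW = 1085 Hz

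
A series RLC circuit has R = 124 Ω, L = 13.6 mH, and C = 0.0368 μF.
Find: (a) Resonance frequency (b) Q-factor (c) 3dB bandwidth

Step 1 — Resonance: ω₀ = 1/√(LC) = 1/√(0.0136·3.68e-08) = 4.47e+04 rad/s.
Step 2 — f₀ = ω₀/(2π) = 7114 Hz.
Step 3 — Series Q: Q = ω₀L/R = 4.47e+04·0.0136/124 = 4.903.
Step 4 — Bandwidth: Δω = ω₀/Q = 9118 rad/s; BW = Δω/(2π) = 1451 Hz.

(a) f₀ = 7114 Hz  (b) Q = 4.903  (c) BW = 1451 Hz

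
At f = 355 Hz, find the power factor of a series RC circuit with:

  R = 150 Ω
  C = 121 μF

Step 1 — Angular frequency: ω = 2π·f = 2π·355 = 2231 rad/s.
Step 2 — Component impedances:
  R: Z = R = 150 Ω
  C: Z = 1/(jωC) = -j/(ω·C) = 0 - j3.705 Ω
Step 3 — Series combination: Z_total = R + C = 150 - j3.705 Ω = 150∠-1.4° Ω.
Step 4 — Power factor: PF = cos(φ) = Re(Z)/|Z| = 150/150.05 = 0.9997.
Step 5 — Type: Im(Z) = -3.705 ⇒ leading (phase φ = -1.4°).

PF = 0.9997 (leading, φ = -1.4°)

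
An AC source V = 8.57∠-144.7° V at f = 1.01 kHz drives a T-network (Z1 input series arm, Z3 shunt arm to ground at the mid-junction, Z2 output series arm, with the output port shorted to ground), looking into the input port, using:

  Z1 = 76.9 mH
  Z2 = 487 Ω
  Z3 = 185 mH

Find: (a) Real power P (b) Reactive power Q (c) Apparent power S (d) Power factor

Step 1 — Angular frequency: ω = 2π·f = 2π·1010 = 6346 rad/s.
Step 2 — Component impedances:
  Z1: Z = jωL = j·6346·0.0769 = 0 + j488 Ω
  Z2: Z = R = 487 Ω
  Z3: Z = jωL = j·6346·0.185 = 0 + j1174 Ω
Step 3 — With the output port shorted to ground, the output series arm Z2 runs from the junction to ground; the shunt arm Z3 also runs from the junction to ground. They appear in parallel: Z3 || Z2 = 415.5 + j172.4 Ω.
Step 4 — Series with input arm Z1: Z_in = Z1 + (Z3 || Z2) = 415.5 + j660.4 Ω = 780.2∠57.8° Ω.
Step 5 — Source phasor: V = 8.57∠-144.7° V = -6.994 - j4.952 V.
Step 6 — Current: I = V / Z = -0.01015 + j0.004207 A = 0.01098∠157.5° A.
Step 7 — Complex power: S = V·I* = 0.05013 + j0.07968 VA.
Step 8 — Real power: P = Re(S) = 0.05013 W.
Step 9 — Reactive power: Q = Im(S) = 0.07968 VAR.
Step 10 — Apparent power: |S| = 0.09413 VA.
Step 11 — Power factor: PF = P/|S| = 0.5326 (lagging).

(a) P = 0.05013 W  (b) Q = 0.07968 VAR  (c) S = 0.09413 VA  (d) PF = 0.5326 (lagging)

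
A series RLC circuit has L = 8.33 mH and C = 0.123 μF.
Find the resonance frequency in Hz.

Step 1 — Resonance condition Im(Z)=0 gives ω₀ = 1/√(LC).
Step 2 — ω₀ = 1/√(0.00833·1.23e-07) = 3.124e+04 rad/s.
Step 3 — f₀ = ω₀/(2π) = 4972 Hz.

f₀ = 4972 Hz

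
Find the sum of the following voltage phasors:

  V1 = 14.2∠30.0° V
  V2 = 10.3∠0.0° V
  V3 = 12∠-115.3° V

Step 1 — Convert each phasor to rectangular form:
  V1 = 14.2·(cos(30.0°) + j·sin(30.0°)) = 12.3 + j7.1 V
  V2 = 10.3·(cos(0.0°) + j·sin(0.0°)) = 10.3 V
  V3 = 12·(cos(-115.3°) + j·sin(-115.3°)) = -5.128 - j10.85 V
Step 2 — Sum components: V_total = 17.47 - j3.749 V.
Step 3 — Convert to polar: |V_total| = 17.87 V, ∠V_total = -12.1°.

V_total = 17.87∠-12.1° V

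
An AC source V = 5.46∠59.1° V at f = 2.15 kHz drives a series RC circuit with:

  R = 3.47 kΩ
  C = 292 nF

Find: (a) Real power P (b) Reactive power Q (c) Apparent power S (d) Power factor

Step 1 — Angular frequency: ω = 2π·f = 2π·2150 = 1.351e+04 rad/s.
Step 2 — Component impedances:
  R: Z = R = 3470 Ω
  C: Z = 1/(jωC) = -j/(ω·C) = 0 - j253.5 Ω
Step 3 — Series combination: Z_total = R + C = 3470 - j253.5 Ω = 3479∠-4.2° Ω.
Step 4 — Source phasor: V = 5.46∠59.1° V = 2.804 + j4.685 V.
Step 5 — Current: I = V / Z = 0.0007056 + j0.001402 A = 0.001569∠63.3° A.
Step 6 — Complex power: S = V·I* = 0.008546 - j0.0006243 VA.
Step 7 — Real power: P = Re(S) = 0.008546 W.
Step 8 — Reactive power: Q = Im(S) = -0.0006243 VAR.
Step 9 — Apparent power: |S| = 0.008568 VA.
Step 10 — Power factor: PF = P/|S| = 0.9973 (leading).

(a) P = 0.008546 W  (b) Q = -0.0006243 VAR  (c) S = 0.008568 VA  (d) PF = 0.9973 (leading)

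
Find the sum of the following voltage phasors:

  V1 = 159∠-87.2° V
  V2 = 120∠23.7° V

Step 1 — Convert each phasor to rectangular form:
  V1 = 159·(cos(-87.2°) + j·sin(-87.2°)) = 7.767 - j158.8 V
  V2 = 120·(cos(23.7°) + j·sin(23.7°)) = 109.9 + j48.23 V
Step 2 — Sum components: V_total = 117.6 - j110.6 V.
Step 3 — Convert to polar: |V_total| = 161.5 V, ∠V_total = -43.2°.

V_total = 161.5∠-43.2° V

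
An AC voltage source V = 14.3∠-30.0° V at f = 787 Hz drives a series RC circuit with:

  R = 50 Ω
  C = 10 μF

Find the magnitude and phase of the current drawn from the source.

Step 1 — Angular frequency: ω = 2π·f = 2π·787 = 4945 rad/s.
Step 2 — Component impedances:
  R: Z = R = 50 Ω
  C: Z = 1/(jωC) = -j/(ω·C) = 0 - j20.22 Ω
Step 3 — Series combination: Z_total = R + C = 50 - j20.22 Ω = 53.93∠-22.0° Ω.
Step 4 — Source phasor: V = 14.3∠-30.0° V = 12.38 - j7.15 V.
Step 5 — Ohm's law: I = V / Z_total = (12.38 - j7.15) / (50 - j20.22) = 0.2626 - j0.0368 A.
Step 6 — Convert to polar: |I| = 0.2651 A, ∠I = -8.0°.

I = 0.2651∠-8.0° A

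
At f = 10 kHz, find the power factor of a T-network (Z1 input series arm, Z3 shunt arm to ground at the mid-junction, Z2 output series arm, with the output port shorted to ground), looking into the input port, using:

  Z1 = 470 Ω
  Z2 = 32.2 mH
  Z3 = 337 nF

Step 1 — Angular frequency: ω = 2π·f = 2π·1e+04 = 6.283e+04 rad/s.
Step 2 — Component impedances:
  Z1: Z = R = 470 Ω
  Z2: Z = jωL = j·6.283e+04·0.0322 = 0 + j2023 Ω
  Z3: Z = 1/(jωC) = -j/(ω·C) = 0 - j47.23 Ω
Step 3 — With the output port shorted to ground, the output series arm Z2 runs from the junction to ground; the shunt arm Z3 also runs from the junction to ground. They appear in parallel: Z3 || Z2 = 0 - j48.36 Ω.
Step 4 — Series with input arm Z1: Z_in = Z1 + (Z3 || Z2) = 470 - j48.36 Ω = 472.5∠-5.9° Ω.
Step 5 — Power factor: PF = cos(φ) = Re(Z)/|Z| = 470/472.5 = 0.9947.
Step 6 — Type: Im(Z) = -48.36 ⇒ leading (phase φ = -5.9°).

PF = 0.9947 (leading, φ = -5.9°)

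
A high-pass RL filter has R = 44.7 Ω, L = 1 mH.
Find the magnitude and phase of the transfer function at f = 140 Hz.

Step 1 — Angular frequency: ω = 2π·140 = 879.6 rad/s.
Step 2 — Transfer function: H(jω) = jωL/(R + jωL).
Step 3 — Numerator jωL = j·0.8796; denominator R + jωL = 44.7 + j0.8796.
Step 4 — H = 0.0003871 + j0.01967.
Step 5 — Magnitude: |H| = 0.01968 (-34.1 dB); phase: φ = 88.9°.

|H| = 0.01968 (-34.1 dB), φ = 88.9°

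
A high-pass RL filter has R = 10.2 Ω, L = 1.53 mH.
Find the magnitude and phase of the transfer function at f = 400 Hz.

Step 1 — Angular frequency: ω = 2π·400 = 2513 rad/s.
Step 2 — Transfer function: H(jω) = jωL/(R + jωL).
Step 3 — Numerator jωL = j·3.845; denominator R + jωL = 10.2 + j3.845.
Step 4 — H = 0.1244 + j0.3301.
Step 5 — Magnitude: |H| = 0.3528 (-9.1 dB); phase: φ = 69.3°.

|H| = 0.3528 (-9.1 dB), φ = 69.3°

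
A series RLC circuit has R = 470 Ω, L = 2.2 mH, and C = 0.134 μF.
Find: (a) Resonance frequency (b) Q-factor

Step 1 — Resonance condition Im(Z)=0 gives ω₀ = 1/√(LC).
Step 2 — ω₀ = 1/√(0.0022·1.34e-07) = 5.824e+04 rad/s.
Step 3 — f₀ = ω₀/(2π) = 9270 Hz.
Step 4 — Series Q: Q = ω₀L/R = 5.824e+04·0.0022/470 = 0.2726.

(a) f₀ = 9270 Hz  (b) Q = 0.2726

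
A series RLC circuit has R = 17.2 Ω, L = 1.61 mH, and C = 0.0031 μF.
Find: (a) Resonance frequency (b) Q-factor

Step 1 — Resonance condition Im(Z)=0 gives ω₀ = 1/√(LC).
Step 2 — ω₀ = 1/√(0.00161·3.1e-09) = 4.476e+05 rad/s.
Step 3 — f₀ = ω₀/(2π) = 7.124e+04 Hz.
Step 4 — Series Q: Q = ω₀L/R = 4.476e+05·0.00161/17.2 = 41.9.

(a) f₀ = 7.124e+04 Hz  (b) Q = 41.9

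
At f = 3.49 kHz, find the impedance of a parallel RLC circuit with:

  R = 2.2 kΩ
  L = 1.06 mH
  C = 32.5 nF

Step 1 — Angular frequency: ω = 2π·f = 2π·3490 = 2.193e+04 rad/s.
Step 2 — Component impedances:
  R: Z = R = 2200 Ω
  L: Z = jωL = j·2.193e+04·0.00106 = 0 + j23.24 Ω
  C: Z = 1/(jωC) = -j/(ω·C) = 0 - j1403 Ω
Step 3 — Parallel combination: 1/Z_total = 1/R + 1/L + 1/C; Z_total = 0.2539 + j23.63 Ω = 23.63∠89.4° Ω.

Z = 0.2539 + j23.63 Ω = 23.63∠89.4° Ω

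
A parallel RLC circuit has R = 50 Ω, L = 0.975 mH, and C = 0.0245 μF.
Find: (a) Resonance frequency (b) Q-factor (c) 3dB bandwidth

Step 1 — Resonance: ω₀ = 1/√(LC) = 1/√(0.000975·2.45e-08) = 2.046e+05 rad/s.
Step 2 — f₀ = ω₀/(2π) = 3.256e+04 Hz.
Step 3 — Parallel Q: Q = R/(ω₀L) = 50/(2.046e+05·0.000975) = 0.2506.
Step 4 — Bandwidth: Δω = ω₀/Q = 8.163e+05 rad/s; BW = Δω/(2π) = 1.299e+05 Hz.

(a) f₀ = 3.256e+04 Hz  (b) Q = 0.2506  (c) BW = 1.299e+05 Hz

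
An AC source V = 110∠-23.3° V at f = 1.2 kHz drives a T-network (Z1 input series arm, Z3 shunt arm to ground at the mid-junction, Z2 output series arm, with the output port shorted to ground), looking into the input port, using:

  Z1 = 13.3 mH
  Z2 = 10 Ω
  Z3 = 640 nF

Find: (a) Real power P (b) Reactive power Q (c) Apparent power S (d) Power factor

Step 1 — Angular frequency: ω = 2π·f = 2π·1200 = 7540 rad/s.
Step 2 — Component impedances:
  Z1: Z = jωL = j·7540·0.0133 = 0 + j100.3 Ω
  Z2: Z = R = 10 Ω
  Z3: Z = 1/(jωC) = -j/(ω·C) = 0 - j207.2 Ω
Step 3 — With the output port shorted to ground, the output series arm Z2 runs from the junction to ground; the shunt arm Z3 also runs from the junction to ground. They appear in parallel: Z3 || Z2 = 9.977 - j0.4814 Ω.
Step 4 — Series with input arm Z1: Z_in = Z1 + (Z3 || Z2) = 9.977 + j99.8 Ω = 100.3∠84.3° Ω.
Step 5 — Source phasor: V = 110∠-23.3° V = 101 - j43.51 V.
Step 6 — Current: I = V / Z = -0.3315 - j1.045 A = 1.097∠-107.6° A.
Step 7 — Complex power: S = V·I* = 12 + j120 VA.
Step 8 — Real power: P = Re(S) = 12 W.
Step 9 — Reactive power: Q = Im(S) = 120 VAR.
Step 10 — Apparent power: |S| = 120.6 VA.
Step 11 — Power factor: PF = P/|S| = 0.09947 (lagging).

(a) P = 12 W  (b) Q = 120 VAR  (c) S = 120.6 VA  (d) PF = 0.09947 (lagging)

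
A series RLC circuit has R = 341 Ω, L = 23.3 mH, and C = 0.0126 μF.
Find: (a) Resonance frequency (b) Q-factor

Step 1 — Resonance condition Im(Z)=0 gives ω₀ = 1/√(LC).
Step 2 — ω₀ = 1/√(0.0233·1.26e-08) = 5.836e+04 rad/s.
Step 3 — f₀ = ω₀/(2π) = 9289 Hz.
Step 4 — Series Q: Q = ω₀L/R = 5.836e+04·0.0233/341 = 3.988.

(a) f₀ = 9289 Hz  (b) Q = 3.988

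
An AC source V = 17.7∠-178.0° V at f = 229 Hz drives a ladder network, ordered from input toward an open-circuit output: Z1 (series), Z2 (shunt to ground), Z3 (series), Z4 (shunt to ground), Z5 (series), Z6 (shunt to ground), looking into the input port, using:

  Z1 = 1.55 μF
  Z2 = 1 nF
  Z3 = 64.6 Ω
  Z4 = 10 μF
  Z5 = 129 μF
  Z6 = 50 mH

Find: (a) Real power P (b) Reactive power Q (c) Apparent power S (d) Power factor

Step 1 — Angular frequency: ω = 2π·f = 2π·229 = 1439 rad/s.
Step 2 — Component impedances:
  Z1: Z = 1/(jωC) = -j/(ω·C) = 0 - j448.4 Ω
  Z2: Z = 1/(jωC) = -j/(ω·C) = 0 - j6.95e+05 Ω
  Z3: Z = R = 64.6 Ω
  Z4: Z = 1/(jωC) = -j/(ω·C) = 0 - j69.5 Ω
  Z5: Z = 1/(jωC) = -j/(ω·C) = 0 - j5.388 Ω
  Z6: Z = jωL = j·1439·0.05 = 0 + j71.94 Ω
Step 3 — Ladder network (open output): work backward from the far end, alternating series and parallel combinations. Z_in = 64.89 + j1126 Ω = 1128∠86.7° Ω.
Step 4 — Source phasor: V = 17.7∠-178.0° V = -17.69 - j0.6177 V.
Step 5 — Current: I = V / Z = -0.00145 + j0.01563 A = 0.0157∠95.3° A.
Step 6 — Complex power: S = V·I* = 0.01599 + j0.2774 VA.
Step 7 — Real power: P = Re(S) = 0.01599 W.
Step 8 — Reactive power: Q = Im(S) = 0.2774 VAR.
Step 9 — Apparent power: |S| = 0.2778 VA.
Step 10 — Power factor: PF = P/|S| = 0.05755 (lagging).

(a) P = 0.01599 W  (b) Q = 0.2774 VAR  (c) S = 0.2778 VA  (d) PF = 0.05755 (lagging)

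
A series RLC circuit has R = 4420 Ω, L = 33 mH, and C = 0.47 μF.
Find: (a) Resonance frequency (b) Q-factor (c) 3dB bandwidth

Step 1 — Resonance: ω₀ = 1/√(LC) = 1/√(0.033·4.7e-07) = 8030 rad/s.
Step 2 — f₀ = ω₀/(2π) = 1278 Hz.
Step 3 — Series Q: Q = ω₀L/R = 8030·0.033/4420 = 0.05995.
Step 4 — Bandwidth: Δω = ω₀/Q = 1.339e+05 rad/s; BW = Δω/(2π) = 2.132e+04 Hz.

(a) f₀ = 1278 Hz  (b) Q = 0.05995  (c) BW = 2.132e+04 Hz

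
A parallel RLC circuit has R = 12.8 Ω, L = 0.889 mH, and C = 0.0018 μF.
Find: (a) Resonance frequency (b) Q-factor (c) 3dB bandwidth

Step 1 — Resonance: ω₀ = 1/√(LC) = 1/√(0.000889·1.8e-09) = 7.905e+05 rad/s.
Step 2 — f₀ = ω₀/(2π) = 1.258e+05 Hz.
Step 3 — Parallel Q: Q = R/(ω₀L) = 12.8/(7.905e+05·0.000889) = 0.01821.
Step 4 — Bandwidth: Δω = ω₀/Q = 4.34e+07 rad/s; BW = Δω/(2π) = 6.908e+06 Hz.

(a) f₀ = 1.258e+05 Hz  (b) Q = 0.01821  (c) BW = 6.908e+06 Hz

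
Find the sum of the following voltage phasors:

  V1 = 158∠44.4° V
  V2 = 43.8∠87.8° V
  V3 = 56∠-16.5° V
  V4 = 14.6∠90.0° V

Step 1 — Convert each phasor to rectangular form:
  V1 = 158·(cos(44.4°) + j·sin(44.4°)) = 112.9 + j110.5 V
  V2 = 43.8·(cos(87.8°) + j·sin(87.8°)) = 1.681 + j43.77 V
  V3 = 56·(cos(-16.5°) + j·sin(-16.5°)) = 53.69 - j15.9 V
  V4 = 14.6·(cos(90.0°) + j·sin(90.0°)) = 0 + j14.6 V
Step 2 — Sum components: V_total = 168.3 + j153 V.
Step 3 — Convert to polar: |V_total| = 227.4 V, ∠V_total = 42.3°.

V_total = 227.4∠42.3° V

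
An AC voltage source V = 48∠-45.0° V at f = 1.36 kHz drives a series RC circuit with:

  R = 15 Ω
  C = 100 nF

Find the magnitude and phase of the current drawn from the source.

Step 1 — Angular frequency: ω = 2π·f = 2π·1360 = 8545 rad/s.
Step 2 — Component impedances:
  R: Z = R = 15 Ω
  C: Z = 1/(jωC) = -j/(ω·C) = 0 - j1170 Ω
Step 3 — Series combination: Z_total = R + C = 15 - j1170 Ω = 1170∠-89.3° Ω.
Step 4 — Source phasor: V = 48∠-45.0° V = 33.94 - j33.94 V.
Step 5 — Ohm's law: I = V / Z_total = (33.94 - j33.94) / (15 - j1170) = 0.02937 + j0.02863 A.
Step 6 — Convert to polar: |I| = 0.04101 A, ∠I = 44.3°.

I = 0.04101∠44.3° A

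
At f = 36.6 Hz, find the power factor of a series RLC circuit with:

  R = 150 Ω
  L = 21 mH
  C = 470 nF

Step 1 — Angular frequency: ω = 2π·f = 2π·36.6 = 230 rad/s.
Step 2 — Component impedances:
  R: Z = R = 150 Ω
  L: Z = jωL = j·230·0.021 = 0 + j4.829 Ω
  C: Z = 1/(jωC) = -j/(ω·C) = 0 - j9252 Ω
Step 3 — Series combination: Z_total = R + L + C = 150 - j9247 Ω = 9249∠-89.1° Ω.
Step 4 — Power factor: PF = cos(φ) = Re(Z)/|Z| = 150/9249 = 0.01622.
Step 5 — Type: Im(Z) = -9247 ⇒ leading (phase φ = -89.1°).

PF = 0.01622 (leading, φ = -89.1°)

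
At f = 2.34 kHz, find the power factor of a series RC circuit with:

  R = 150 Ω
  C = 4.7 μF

Step 1 — Angular frequency: ω = 2π·f = 2π·2340 = 1.47e+04 rad/s.
Step 2 — Component impedances:
  R: Z = R = 150 Ω
  C: Z = 1/(jωC) = -j/(ω·C) = 0 - j14.47 Ω
Step 3 — Series combination: Z_total = R + C = 150 - j14.47 Ω = 150.7∠-5.5° Ω.
Step 4 — Power factor: PF = cos(φ) = Re(Z)/|Z| = 150/150.7 = 0.9954.
Step 5 — Type: Im(Z) = -14.47 ⇒ leading (phase φ = -5.5°).

PF = 0.9954 (leading, φ = -5.5°)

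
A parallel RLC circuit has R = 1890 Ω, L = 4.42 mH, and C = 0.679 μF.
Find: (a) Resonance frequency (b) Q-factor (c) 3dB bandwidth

Step 1 — Resonance: ω₀ = 1/√(LC) = 1/√(0.00442·6.79e-07) = 1.825e+04 rad/s.
Step 2 — f₀ = ω₀/(2π) = 2905 Hz.
Step 3 — Parallel Q: Q = R/(ω₀L) = 1890/(1.825e+04·0.00442) = 23.43.
Step 4 — Bandwidth: Δω = ω₀/Q = 779.2 rad/s; BW = Δω/(2π) = 124 Hz.

(a) f₀ = 2905 Hz  (b) Q = 23.43  (c) BW = 124 Hz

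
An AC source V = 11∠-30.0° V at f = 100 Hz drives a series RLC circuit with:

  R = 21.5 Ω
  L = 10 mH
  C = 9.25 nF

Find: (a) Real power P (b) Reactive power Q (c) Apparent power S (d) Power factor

Step 1 — Angular frequency: ω = 2π·f = 2π·100 = 628.3 rad/s.
Step 2 — Component impedances:
  R: Z = R = 21.5 Ω
  L: Z = jωL = j·628.3·0.01 = 0 + j6.283 Ω
  C: Z = 1/(jωC) = -j/(ω·C) = 0 - j1.721e+05 Ω
Step 3 — Series combination: Z_total = R + L + C = 21.5 - j1.721e+05 Ω = 1.721e+05∠-90.0° Ω.
Step 4 — Source phasor: V = 11∠-30.0° V = 9.526 - j5.5 V.
Step 5 — Current: I = V / Z = 3.197e-05 + j5.536e-05 A = 6.393e-05∠60.0° A.
Step 6 — Complex power: S = V·I* = 8.788e-08 - j0.0007033 VA.
Step 7 — Real power: P = Re(S) = 8.788e-08 W.
Step 8 — Reactive power: Q = Im(S) = -0.0007033 VAR.
Step 9 — Apparent power: |S| = 0.0007033 VA.
Step 10 — Power factor: PF = P/|S| = 0.000125 (leading).

(a) P = 8.788e-08 W  (b) Q = -0.0007033 VAR  (c) S = 0.0007033 VA  (d) PF = 0.000125 (leading)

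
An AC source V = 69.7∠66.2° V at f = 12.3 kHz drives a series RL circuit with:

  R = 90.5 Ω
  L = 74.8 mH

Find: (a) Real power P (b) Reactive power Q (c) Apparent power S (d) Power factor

Step 1 — Angular frequency: ω = 2π·f = 2π·1.23e+04 = 7.728e+04 rad/s.
Step 2 — Component impedances:
  R: Z = R = 90.5 Ω
  L: Z = jωL = j·7.728e+04·0.0748 = 0 + j5781 Ω
Step 3 — Series combination: Z_total = R + L = 90.5 + j5781 Ω = 5781∠89.1° Ω.
Step 4 — Source phasor: V = 69.7∠66.2° V = 28.13 + j63.77 V.
Step 5 — Current: I = V / Z = 0.01111 - j0.004692 A = 0.01206∠-22.9° A.
Step 6 — Complex power: S = V·I* = 0.01315 + j0.8402 VA.
Step 7 — Real power: P = Re(S) = 0.01315 W.
Step 8 — Reactive power: Q = Im(S) = 0.8402 VAR.
Step 9 — Apparent power: |S| = 0.8403 VA.
Step 10 — Power factor: PF = P/|S| = 0.01565 (lagging).

(a) P = 0.01315 W  (b) Q = 0.8402 VAR  (c) S = 0.8403 VA  (d) PF = 0.01565 (lagging)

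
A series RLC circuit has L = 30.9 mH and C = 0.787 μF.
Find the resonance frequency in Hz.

Step 1 — Resonance condition Im(Z)=0 gives ω₀ = 1/√(LC).
Step 2 — ω₀ = 1/√(0.0309·7.87e-07) = 6413 rad/s.
Step 3 — f₀ = ω₀/(2π) = 1021 Hz.

f₀ = 1021 Hz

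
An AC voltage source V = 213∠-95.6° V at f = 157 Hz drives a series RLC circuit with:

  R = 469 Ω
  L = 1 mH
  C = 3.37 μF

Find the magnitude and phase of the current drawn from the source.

Step 1 — Angular frequency: ω = 2π·f = 2π·157 = 986.5 rad/s.
Step 2 — Component impedances:
  R: Z = R = 469 Ω
  L: Z = jωL = j·986.5·0.001 = 0 + j0.9865 Ω
  C: Z = 1/(jωC) = -j/(ω·C) = 0 - j300.8 Ω
Step 3 — Series combination: Z_total = R + L + C = 469 - j299.8 Ω = 556.6∠-32.6° Ω.
Step 4 — Source phasor: V = 213∠-95.6° V = -20.79 - j212 V.
Step 5 — Ohm's law: I = V / Z_total = (-20.79 - j212) / (469 - j299.8) = 0.1737 - j0.341 A.
Step 6 — Convert to polar: |I| = 0.3826 A, ∠I = -63.0°.

I = 0.3826∠-63.0° A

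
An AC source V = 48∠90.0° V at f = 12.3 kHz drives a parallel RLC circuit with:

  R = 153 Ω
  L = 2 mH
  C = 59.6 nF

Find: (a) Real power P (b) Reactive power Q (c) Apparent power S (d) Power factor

Step 1 — Angular frequency: ω = 2π·f = 2π·1.23e+04 = 7.728e+04 rad/s.
Step 2 — Component impedances:
  R: Z = R = 153 Ω
  L: Z = jωL = j·7.728e+04·0.002 = 0 + j154.6 Ω
  C: Z = 1/(jωC) = -j/(ω·C) = 0 - j217.1 Ω
Step 3 — Parallel combination: 1/Z_total = 1/R + 1/L + 1/C; Z_total = 141.5 + j40.35 Ω = 147.1∠15.9° Ω.
Step 4 — Source phasor: V = 48∠90.0° V = 0 + j48 V.
Step 5 — Current: I = V / Z = 0.08945 + j0.3137 A = 0.3262∠74.1° A.
Step 6 — Complex power: S = V·I* = 15.06 + j4.294 VA.
Step 7 — Real power: P = Re(S) = 15.06 W.
Step 8 — Reactive power: Q = Im(S) = 4.294 VAR.
Step 9 — Apparent power: |S| = 15.66 VA.
Step 10 — Power factor: PF = P/|S| = 0.9617 (lagging).

(a) P = 15.06 W  (b) Q = 4.294 VAR  (c) S = 15.66 VA  (d) PF = 0.9617 (lagging)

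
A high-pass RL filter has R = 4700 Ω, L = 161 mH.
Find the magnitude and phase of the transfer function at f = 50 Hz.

Step 1 — Angular frequency: ω = 2π·50 = 314.2 rad/s.
Step 2 — Transfer function: H(jω) = jωL/(R + jωL).
Step 3 — Numerator jωL = j·50.58; denominator R + jωL = 4700 + j50.58.
Step 4 — H = 0.0001158 + j0.01076.
Step 5 — Magnitude: |H| = 0.01076 (-39.4 dB); phase: φ = 89.4°.

|H| = 0.01076 (-39.4 dB), φ = 89.4°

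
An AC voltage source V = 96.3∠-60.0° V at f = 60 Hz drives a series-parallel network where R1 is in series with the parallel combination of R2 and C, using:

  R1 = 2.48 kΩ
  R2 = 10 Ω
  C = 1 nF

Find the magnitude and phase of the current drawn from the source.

Step 1 — Angular frequency: ω = 2π·f = 2π·60 = 377 rad/s.
Step 2 — Component impedances:
  R1: Z = R = 2480 Ω
  R2: Z = R = 10 Ω
  C: Z = 1/(jωC) = -j/(ω·C) = 0 - j2.653e+06 Ω
Step 3 — Parallel branch: R2 || C = 1/(1/R2 + 1/C) = 10 - j3.77e-05 Ω.
Step 4 — Series with R1: Z_total = R1 + (R2 || C) = 2490 - j3.77e-05 Ω = 2490∠-0.0° Ω.
Step 5 — Source phasor: V = 96.3∠-60.0° V = 48.15 - j83.4 V.
Step 6 — Ohm's law: I = V / Z_total = (48.15 - j83.4) / (2490 - j3.77e-05) = 0.01934 - j0.03349 A.
Step 7 — Convert to polar: |I| = 0.03867 A, ∠I = -60.0°.

I = 0.03867∠-60.0° A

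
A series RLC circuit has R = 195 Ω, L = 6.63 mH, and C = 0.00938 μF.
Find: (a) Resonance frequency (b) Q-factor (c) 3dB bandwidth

Step 1 — Resonance: ω₀ = 1/√(LC) = 1/√(0.00663·9.38e-09) = 1.268e+05 rad/s.
Step 2 — f₀ = ω₀/(2π) = 2.018e+04 Hz.
Step 3 — Series Q: Q = ω₀L/R = 1.268e+05·0.00663/195 = 4.311.
Step 4 — Bandwidth: Δω = ω₀/Q = 2.941e+04 rad/s; BW = Δω/(2π) = 4681 Hz.

(a) f₀ = 2.018e+04 Hz  (b) Q = 4.311  (c) BW = 4681 Hz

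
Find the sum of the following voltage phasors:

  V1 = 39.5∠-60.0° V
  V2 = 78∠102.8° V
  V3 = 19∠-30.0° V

Step 1 — Convert each phasor to rectangular form:
  V1 = 39.5·(cos(-60.0°) + j·sin(-60.0°)) = 19.75 - j34.21 V
  V2 = 78·(cos(102.8°) + j·sin(102.8°)) = -17.28 + j76.06 V
  V3 = 19·(cos(-30.0°) + j·sin(-30.0°)) = 16.45 - j9.5 V
Step 2 — Sum components: V_total = 18.92 + j32.35 V.
Step 3 — Convert to polar: |V_total| = 37.48 V, ∠V_total = 59.7°.

V_total = 37.48∠59.7° V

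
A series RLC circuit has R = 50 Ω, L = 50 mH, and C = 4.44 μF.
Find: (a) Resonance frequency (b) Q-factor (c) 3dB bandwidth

Step 1 — Resonance condition Im(Z)=0 gives ω₀ = 1/√(LC).
Step 2 — ω₀ = 1/√(0.05·4.44e-06) = 2122 rad/s.
Step 3 — f₀ = ω₀/(2π) = 337.8 Hz.
Step 4 — Series Q: Q = ω₀L/R = 2122·0.05/50 = 2.122.
Step 5 — 3dB bandwidth: Δω = ω₀/Q = 1000 rad/s; BW = Δω/(2π) = 159.2 Hz.

(a) f₀ = 337.8 Hz  (b) Q = 2.122  (c) BW = 159.2 Hz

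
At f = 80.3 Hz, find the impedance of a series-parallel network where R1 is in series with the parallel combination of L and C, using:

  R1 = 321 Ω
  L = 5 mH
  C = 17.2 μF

Step 1 — Angular frequency: ω = 2π·f = 2π·80.3 = 504.5 rad/s.
Step 2 — Component impedances:
  R1: Z = R = 321 Ω
  L: Z = jωL = j·504.5·0.005 = 0 + j2.523 Ω
  C: Z = 1/(jωC) = -j/(ω·C) = 0 - j115.2 Ω
Step 3 — Parallel branch: L || C = 1/(1/L + 1/C) = 0 + j2.579 Ω.
Step 4 — Series with R1: Z_total = R1 + (L || C) = 321 + j2.579 Ω = 321∠0.5° Ω.

Z = 321 + j2.579 Ω = 321∠0.5° Ω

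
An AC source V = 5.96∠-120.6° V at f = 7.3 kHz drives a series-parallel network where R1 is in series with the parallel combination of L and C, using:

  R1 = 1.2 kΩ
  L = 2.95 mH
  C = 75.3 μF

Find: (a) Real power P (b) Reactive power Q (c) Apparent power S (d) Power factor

Step 1 — Angular frequency: ω = 2π·f = 2π·7300 = 4.587e+04 rad/s.
Step 2 — Component impedances:
  R1: Z = R = 1200 Ω
  L: Z = jωL = j·4.587e+04·0.00295 = 0 + j135.3 Ω
  C: Z = 1/(jωC) = -j/(ω·C) = 0 - j0.2895 Ω
Step 3 — Parallel branch: L || C = 1/(1/L + 1/C) = 0 - j0.2902 Ω.
Step 4 — Series with R1: Z_total = R1 + (L || C) = 1200 - j0.2902 Ω = 1200∠-0.0° Ω.
Step 5 — Source phasor: V = 5.96∠-120.6° V = -3.034 - j5.13 V.
Step 6 — Current: I = V / Z = -0.002527 - j0.004276 A = 0.004967∠-120.6° A.
Step 7 — Complex power: S = V·I* = 0.0296 - j7.158e-06 VA.
Step 8 — Real power: P = Re(S) = 0.0296 W.
Step 9 — Reactive power: Q = Im(S) = -7.158e-06 VAR.
Step 10 — Apparent power: |S| = 0.0296 VA.
Step 11 — Power factor: PF = P/|S| = 1 (leading).

(a) P = 0.0296 W  (b) Q = -7.158e-06 VAR  (c) S = 0.0296 VA  (d) PF = 1 (leading)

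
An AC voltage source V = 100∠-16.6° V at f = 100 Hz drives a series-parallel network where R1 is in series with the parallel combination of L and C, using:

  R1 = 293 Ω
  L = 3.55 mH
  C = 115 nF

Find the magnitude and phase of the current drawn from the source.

Step 1 — Angular frequency: ω = 2π·f = 2π·100 = 628.3 rad/s.
Step 2 — Component impedances:
  R1: Z = R = 293 Ω
  L: Z = jωL = j·628.3·0.00355 = 0 + j2.231 Ω
  C: Z = 1/(jωC) = -j/(ω·C) = 0 - j1.384e+04 Ω
Step 3 — Parallel branch: L || C = 1/(1/L + 1/C) = 0 + j2.231 Ω.
Step 4 — Series with R1: Z_total = R1 + (L || C) = 293 + j2.231 Ω = 293∠0.4° Ω.
Step 5 — Source phasor: V = 100∠-16.6° V = 95.83 - j28.57 V.
Step 6 — Ohm's law: I = V / Z_total = (95.83 - j28.57) / (293 + j2.231) = 0.3263 - j0.09999 A.
Step 7 — Convert to polar: |I| = 0.3413 A, ∠I = -17.0°.

I = 0.3413∠-17.0° A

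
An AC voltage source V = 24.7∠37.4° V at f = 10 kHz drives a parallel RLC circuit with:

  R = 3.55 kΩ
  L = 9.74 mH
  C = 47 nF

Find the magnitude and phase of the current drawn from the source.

Step 1 — Angular frequency: ω = 2π·f = 2π·1e+04 = 6.283e+04 rad/s.
Step 2 — Component impedances:
  R: Z = R = 3550 Ω
  L: Z = jωL = j·6.283e+04·0.00974 = 0 + j612 Ω
  C: Z = 1/(jωC) = -j/(ω·C) = 0 - j338.6 Ω
Step 3 — Parallel combination: 1/Z_total = 1/R + 1/L + 1/C; Z_total = 154.8 - j725 Ω = 741.4∠-77.9° Ω.
Step 4 — Source phasor: V = 24.7∠37.4° V = 19.62 + j15 V.
Step 5 — Ohm's law: I = V / Z_total = (19.62 + j15) / (154.8 - j725) = -0.01426 + j0.03011 A.
Step 6 — Convert to polar: |I| = 0.03332 A, ∠I = 115.3°.

I = 0.03332∠115.3° A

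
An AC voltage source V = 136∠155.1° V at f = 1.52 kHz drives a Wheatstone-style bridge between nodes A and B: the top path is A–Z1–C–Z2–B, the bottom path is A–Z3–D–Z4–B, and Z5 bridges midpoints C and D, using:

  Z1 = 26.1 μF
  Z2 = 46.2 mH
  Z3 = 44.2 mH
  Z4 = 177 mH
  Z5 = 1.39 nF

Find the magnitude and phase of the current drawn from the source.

Step 1 — Angular frequency: ω = 2π·f = 2π·1520 = 9550 rad/s.
Step 2 — Component impedances:
  Z1: Z = 1/(jωC) = -j/(ω·C) = 0 - j4.012 Ω
  Z2: Z = jωL = j·9550·0.0462 = 0 + j441.2 Ω
  Z3: Z = jωL = j·9550·0.0442 = 0 + j422.1 Ω
  Z4: Z = jωL = j·9550·0.177 = 0 + j1690 Ω
  Z5: Z = 1/(jωC) = -j/(ω·C) = 0 - j7.533e+04 Ω
Step 3 — Bridge requires nodal analysis (the Z5 bridge couples midpoints C and D, so the two paths cannot be reduced to a simple series/parallel combination). Setting node B to ground and injecting 1 A at node A, the 3-node admittance system at A, C, D solves to V_A = Z_AB = 0 + j362.3 Ω = 362.3∠90.0° Ω.
Step 4 — Source phasor: V = 136∠155.1° V = -123.4 + j57.26 V.
Step 5 — Ohm's law: I = V / Z_total = (-123.4 + j57.26) / (0 + j362.3) = 0.158 + j0.3405 A.
Step 6 — Convert to polar: |I| = 0.3754 A, ∠I = 65.1°.

I = 0.3754∠65.1° A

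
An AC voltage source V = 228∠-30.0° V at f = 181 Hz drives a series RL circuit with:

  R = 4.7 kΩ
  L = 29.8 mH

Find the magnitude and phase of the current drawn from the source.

Step 1 — Angular frequency: ω = 2π·f = 2π·181 = 1137 rad/s.
Step 2 — Component impedances:
  R: Z = R = 4700 Ω
  L: Z = jωL = j·1137·0.0298 = 0 + j33.89 Ω
Step 3 — Series combination: Z_total = R + L = 4700 + j33.89 Ω = 4700∠0.4° Ω.
Step 4 — Source phasor: V = 228∠-30.0° V = 197.5 - j114 V.
Step 5 — Ohm's law: I = V / Z_total = (197.5 - j114) / (4700 + j33.89) = 0.04183 - j0.02456 A.
Step 6 — Convert to polar: |I| = 0.04851 A, ∠I = -30.4°.

I = 0.04851∠-30.4° A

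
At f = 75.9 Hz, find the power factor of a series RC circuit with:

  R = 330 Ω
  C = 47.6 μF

Step 1 — Angular frequency: ω = 2π·f = 2π·75.9 = 476.9 rad/s.
Step 2 — Component impedances:
  R: Z = R = 330 Ω
  C: Z = 1/(jωC) = -j/(ω·C) = 0 - j44.05 Ω
Step 3 — Series combination: Z_total = R + C = 330 - j44.05 Ω = 332.9∠-7.6° Ω.
Step 4 — Power factor: PF = cos(φ) = Re(Z)/|Z| = 330/332.93 = 0.9912.
Step 5 — Type: Im(Z) = -44.05 ⇒ leading (phase φ = -7.6°).

PF = 0.9912 (leading, φ = -7.6°)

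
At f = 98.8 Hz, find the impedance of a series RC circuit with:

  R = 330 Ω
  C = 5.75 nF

Step 1 — Angular frequency: ω = 2π·f = 2π·98.8 = 620.8 rad/s.
Step 2 — Component impedances:
  R: Z = R = 330 Ω
  C: Z = 1/(jωC) = -j/(ω·C) = 0 - j2.802e+05 Ω
Step 3 — Series combination: Z_total = R + C = 330 - j2.802e+05 Ω = 2.802e+05∠-89.9° Ω.

Z = 330 - j2.802e+05 Ω = 2.802e+05∠-89.9° Ω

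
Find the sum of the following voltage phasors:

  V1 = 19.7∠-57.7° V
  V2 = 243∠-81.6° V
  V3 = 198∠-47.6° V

Step 1 — Convert each phasor to rectangular form:
  V1 = 19.7·(cos(-57.7°) + j·sin(-57.7°)) = 10.53 - j16.65 V
  V2 = 243·(cos(-81.6°) + j·sin(-81.6°)) = 35.5 - j240.4 V
  V3 = 198·(cos(-47.6°) + j·sin(-47.6°)) = 133.5 - j146.2 V
Step 2 — Sum components: V_total = 179.5 - j403.3 V.
Step 3 — Convert to polar: |V_total| = 441.4 V, ∠V_total = -66.0°.

V_total = 441.4∠-66.0° V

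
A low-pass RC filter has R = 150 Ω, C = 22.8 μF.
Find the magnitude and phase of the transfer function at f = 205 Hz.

Step 1 — Angular frequency: ω = 2π·205 = 1288 rad/s.
Step 2 — Transfer function: H(jω) = 1/(1 + jωRC).
Step 3 — Denominator: 1 + jωRC = 1 + j·1288·150·2.28e-05 = 1 + j4.405.
Step 4 — H = 0.04901 - j0.2159.
Step 5 — Magnitude: |H| = 0.2214 (-13.1 dB); phase: φ = -77.2°.

|H| = 0.2214 (-13.1 dB), φ = -77.2°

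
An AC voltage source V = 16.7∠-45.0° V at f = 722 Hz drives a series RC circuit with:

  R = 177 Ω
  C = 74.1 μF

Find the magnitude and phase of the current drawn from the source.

Step 1 — Angular frequency: ω = 2π·f = 2π·722 = 4536 rad/s.
Step 2 — Component impedances:
  R: Z = R = 177 Ω
  C: Z = 1/(jωC) = -j/(ω·C) = 0 - j2.975 Ω
Step 3 — Series combination: Z_total = R + C = 177 - j2.975 Ω = 177∠-1.0° Ω.
Step 4 — Source phasor: V = 16.7∠-45.0° V = 11.81 - j11.81 V.
Step 5 — Ohm's law: I = V / Z_total = (11.81 - j11.81) / (177 - j2.975) = 0.06782 - j0.06558 A.
Step 6 — Convert to polar: |I| = 0.09434 A, ∠I = -44.0°.

I = 0.09434∠-44.0° A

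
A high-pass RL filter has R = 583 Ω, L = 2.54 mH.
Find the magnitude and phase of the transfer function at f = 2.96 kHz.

Step 1 — Angular frequency: ω = 2π·2960 = 1.86e+04 rad/s.
Step 2 — Transfer function: H(jω) = jωL/(R + jωL).
Step 3 — Numerator jωL = j·47.24; denominator R + jωL = 583 + j47.24.
Step 4 — H = 0.006523 + j0.0805.
Step 5 — Magnitude: |H| = 0.08076 (-21.9 dB); phase: φ = 85.4°.

|H| = 0.08076 (-21.9 dB), φ = 85.4°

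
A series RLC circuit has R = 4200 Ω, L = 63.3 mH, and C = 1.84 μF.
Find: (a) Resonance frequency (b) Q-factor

Step 1 — Resonance condition Im(Z)=0 gives ω₀ = 1/√(LC).
Step 2 — ω₀ = 1/√(0.0633·1.84e-06) = 2930 rad/s.
Step 3 — f₀ = ω₀/(2π) = 466.3 Hz.
Step 4 — Series Q: Q = ω₀L/R = 2930·0.0633/4200 = 0.04416.

(a) f₀ = 466.3 Hz  (b) Q = 0.04416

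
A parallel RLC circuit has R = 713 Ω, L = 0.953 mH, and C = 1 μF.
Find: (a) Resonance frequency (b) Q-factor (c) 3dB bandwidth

Step 1 — Resonance: ω₀ = 1/√(LC) = 1/√(0.000953·1e-06) = 3.239e+04 rad/s.
Step 2 — f₀ = ω₀/(2π) = 5156 Hz.
Step 3 — Parallel Q: Q = R/(ω₀L) = 713/(3.239e+04·0.000953) = 23.1.
Step 4 — Bandwidth: Δω = ω₀/Q = 1403 rad/s; BW = Δω/(2π) = 223.2 Hz.

(a) f₀ = 5156 Hz  (b) Q = 23.1  (c) BW = 223.2 Hz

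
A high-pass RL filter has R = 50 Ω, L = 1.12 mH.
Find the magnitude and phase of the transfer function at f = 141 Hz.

Step 1 — Angular frequency: ω = 2π·141 = 885.9 rad/s.
Step 2 — Transfer function: H(jω) = jωL/(R + jωL).
Step 3 — Numerator jωL = j·0.9922; denominator R + jωL = 50 + j0.9922.
Step 4 — H = 0.0003937 + j0.01984.
Step 5 — Magnitude: |H| = 0.01984 (-34.0 dB); phase: φ = 88.9°.

|H| = 0.01984 (-34.0 dB), φ = 88.9°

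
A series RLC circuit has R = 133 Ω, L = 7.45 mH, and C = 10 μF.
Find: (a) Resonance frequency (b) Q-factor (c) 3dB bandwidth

Step 1 — Resonance: ω₀ = 1/√(LC) = 1/√(0.00745·1e-05) = 3664 rad/s.
Step 2 — f₀ = ω₀/(2π) = 583.1 Hz.
Step 3 — Series Q: Q = ω₀L/R = 3664·0.00745/133 = 0.2052.
Step 4 — Bandwidth: Δω = ω₀/Q = 1.785e+04 rad/s; BW = Δω/(2π) = 2841 Hz.

(a) f₀ = 583.1 Hz  (b) Q = 0.2052  (c) BW = 2841 Hz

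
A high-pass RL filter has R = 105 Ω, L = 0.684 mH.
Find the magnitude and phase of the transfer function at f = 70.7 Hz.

Step 1 — Angular frequency: ω = 2π·70.7 = 444.2 rad/s.
Step 2 — Transfer function: H(jω) = jωL/(R + jωL).
Step 3 — Numerator jωL = j·0.3038; denominator R + jωL = 105 + j0.3038.
Step 4 — H = 8.374e-06 + j0.002894.
Step 5 — Magnitude: |H| = 0.002894 (-50.8 dB); phase: φ = 89.8°.

|H| = 0.002894 (-50.8 dB), φ = 89.8°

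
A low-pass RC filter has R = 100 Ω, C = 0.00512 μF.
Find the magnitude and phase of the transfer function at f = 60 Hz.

Step 1 — Angular frequency: ω = 2π·60 = 377 rad/s.
Step 2 — Transfer function: H(jω) = 1/(1 + jωRC).
Step 3 — Denominator: 1 + jωRC = 1 + j·377·100·5.12e-09 = 1 + j0.000193.
Step 4 — H = 1 - j0.000193.
Step 5 — Magnitude: |H| = 1 (-0.0 dB); phase: φ = -0.0°.

|H| = 1 (-0.0 dB), φ = -0.0°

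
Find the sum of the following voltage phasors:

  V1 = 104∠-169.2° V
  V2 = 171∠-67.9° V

Step 1 — Convert each phasor to rectangular form:
  V1 = 104·(cos(-169.2°) + j·sin(-169.2°)) = -102.2 - j19.49 V
  V2 = 171·(cos(-67.9°) + j·sin(-67.9°)) = 64.33 - j158.4 V
Step 2 — Sum components: V_total = -37.82 - j177.9 V.
Step 3 — Convert to polar: |V_total| = 181.9 V, ∠V_total = -102.0°.

V_total = 181.9∠-102.0° V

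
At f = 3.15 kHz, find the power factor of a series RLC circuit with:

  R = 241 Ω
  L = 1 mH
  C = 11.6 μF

Step 1 — Angular frequency: ω = 2π·f = 2π·3150 = 1.979e+04 rad/s.
Step 2 — Component impedances:
  R: Z = R = 241 Ω
  L: Z = jωL = j·1.979e+04·0.001 = 0 + j19.79 Ω
  C: Z = 1/(jωC) = -j/(ω·C) = 0 - j4.356 Ω
Step 3 — Series combination: Z_total = R + L + C = 241 + j15.44 Ω = 241.5∠3.7° Ω.
Step 4 — Power factor: PF = cos(φ) = Re(Z)/|Z| = 241/241.49 = 0.998.
Step 5 — Type: Im(Z) = 15.44 ⇒ lagging (phase φ = 3.7°).

PF = 0.998 (lagging, φ = 3.7°)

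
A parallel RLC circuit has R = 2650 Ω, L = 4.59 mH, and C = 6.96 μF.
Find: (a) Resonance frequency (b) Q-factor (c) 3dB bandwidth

Step 1 — Resonance: ω₀ = 1/√(LC) = 1/√(0.00459·6.96e-06) = 5595 rad/s.
Step 2 — f₀ = ω₀/(2π) = 890.4 Hz.
Step 3 — Parallel Q: Q = R/(ω₀L) = 2650/(5595·0.00459) = 103.2.
Step 4 — Bandwidth: Δω = ω₀/Q = 54.22 rad/s; BW = Δω/(2π) = 8.629 Hz.

(a) f₀ = 890.4 Hz  (b) Q = 103.2  (c) BW = 8.629 Hz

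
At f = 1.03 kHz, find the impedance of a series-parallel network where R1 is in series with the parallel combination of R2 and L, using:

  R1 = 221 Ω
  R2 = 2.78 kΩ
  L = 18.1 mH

Step 1 — Angular frequency: ω = 2π·f = 2π·1030 = 6472 rad/s.
Step 2 — Component impedances:
  R1: Z = R = 221 Ω
  R2: Z = R = 2780 Ω
  L: Z = jωL = j·6472·0.0181 = 0 + j117.1 Ω
Step 3 — Parallel branch: R2 || L = 1/(1/R2 + 1/L) = 4.927 + j116.9 Ω.
Step 4 — Series with R1: Z_total = R1 + (R2 || L) = 225.9 + j116.9 Ω = 254.4∠27.4° Ω.

Z = 225.9 + j116.9 Ω = 254.4∠27.4° Ω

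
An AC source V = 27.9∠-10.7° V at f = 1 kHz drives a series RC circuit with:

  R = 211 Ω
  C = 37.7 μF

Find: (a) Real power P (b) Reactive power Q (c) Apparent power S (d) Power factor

Step 1 — Angular frequency: ω = 2π·f = 2π·1000 = 6283 rad/s.
Step 2 — Component impedances:
  R: Z = R = 211 Ω
  C: Z = 1/(jωC) = -j/(ω·C) = 0 - j4.222 Ω
Step 3 — Series combination: Z_total = R + C = 211 - j4.222 Ω = 211∠-1.1° Ω.
Step 4 — Source phasor: V = 27.9∠-10.7° V = 27.41 - j5.18 V.
Step 5 — Current: I = V / Z = 0.1304 - j0.02194 A = 0.1322∠-9.6° A.
Step 6 — Complex power: S = V·I* = 3.688 - j0.07378 VA.
Step 7 — Real power: P = Re(S) = 3.688 W.
Step 8 — Reactive power: Q = Im(S) = -0.07378 VAR.
Step 9 — Apparent power: |S| = 3.688 VA.
Step 10 — Power factor: PF = P/|S| = 0.9998 (leading).

(a) P = 3.688 W  (b) Q = -0.07378 VAR  (c) S = 3.688 VA  (d) PF = 0.9998 (leading)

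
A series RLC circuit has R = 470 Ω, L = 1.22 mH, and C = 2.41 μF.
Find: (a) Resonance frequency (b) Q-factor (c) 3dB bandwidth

Step 1 — Resonance: ω₀ = 1/√(LC) = 1/√(0.00122·2.41e-06) = 1.844e+04 rad/s.
Step 2 — f₀ = ω₀/(2π) = 2935 Hz.
Step 3 — Series Q: Q = ω₀L/R = 1.844e+04·0.00122/470 = 0.04787.
Step 4 — Bandwidth: Δω = ω₀/Q = 3.852e+05 rad/s; BW = Δω/(2π) = 6.131e+04 Hz.

(a) f₀ = 2935 Hz  (b) Q = 0.04787  (c) BW = 6.131e+04 Hz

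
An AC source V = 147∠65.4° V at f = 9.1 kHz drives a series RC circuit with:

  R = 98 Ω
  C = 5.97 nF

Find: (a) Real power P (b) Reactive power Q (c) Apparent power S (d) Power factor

Step 1 — Angular frequency: ω = 2π·f = 2π·9100 = 5.718e+04 rad/s.
Step 2 — Component impedances:
  R: Z = R = 98 Ω
  C: Z = 1/(jωC) = -j/(ω·C) = 0 - j2930 Ω
Step 3 — Series combination: Z_total = R + C = 98 - j2930 Ω = 2931∠-88.1° Ω.
Step 4 — Source phasor: V = 147∠65.4° V = 61.19 + j133.7 V.
Step 5 — Current: I = V / Z = -0.04487 + j0.02239 A = 0.05015∠153.5° A.
Step 6 — Complex power: S = V·I* = 0.2465 - j7.368 VA.
Step 7 — Real power: P = Re(S) = 0.2465 W.
Step 8 — Reactive power: Q = Im(S) = -7.368 VAR.
Step 9 — Apparent power: |S| = 7.372 VA.
Step 10 — Power factor: PF = P/|S| = 0.03343 (leading).

(a) P = 0.2465 W  (b) Q = -7.368 VAR  (c) S = 7.372 VA  (d) PF = 0.03343 (leading)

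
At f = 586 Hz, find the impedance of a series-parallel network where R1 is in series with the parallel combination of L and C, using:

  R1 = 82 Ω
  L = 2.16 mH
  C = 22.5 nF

Step 1 — Angular frequency: ω = 2π·f = 2π·586 = 3682 rad/s.
Step 2 — Component impedances:
  R1: Z = R = 82 Ω
  L: Z = jωL = j·3682·0.00216 = 0 + j7.953 Ω
  C: Z = 1/(jωC) = -j/(ω·C) = 0 - j1.207e+04 Ω
Step 3 — Parallel branch: L || C = 1/(1/L + 1/C) = 0 + j7.958 Ω.
Step 4 — Series with R1: Z_total = R1 + (L || C) = 82 + j7.958 Ω = 82.39∠5.5° Ω.

Z = 82 + j7.958 Ω = 82.39∠5.5° Ω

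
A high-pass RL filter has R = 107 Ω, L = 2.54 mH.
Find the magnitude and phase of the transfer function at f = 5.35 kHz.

Step 1 — Angular frequency: ω = 2π·5350 = 3.362e+04 rad/s.
Step 2 — Transfer function: H(jω) = jωL/(R + jωL).
Step 3 — Numerator jωL = j·85.38; denominator R + jωL = 107 + j85.38.
Step 4 — H = 0.389 + j0.4875.
Step 5 — Magnitude: |H| = 0.6237 (-4.1 dB); phase: φ = 51.4°.

|H| = 0.6237 (-4.1 dB), φ = 51.4°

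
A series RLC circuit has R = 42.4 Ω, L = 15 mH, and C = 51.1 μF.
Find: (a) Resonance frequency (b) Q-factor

Step 1 — Resonance condition Im(Z)=0 gives ω₀ = 1/√(LC).
Step 2 — ω₀ = 1/√(0.015·5.11e-05) = 1142 rad/s.
Step 3 — f₀ = ω₀/(2π) = 181.8 Hz.
Step 4 — Series Q: Q = ω₀L/R = 1142·0.015/42.4 = 0.4041.

(a) f₀ = 181.8 Hz  (b) Q = 0.4041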